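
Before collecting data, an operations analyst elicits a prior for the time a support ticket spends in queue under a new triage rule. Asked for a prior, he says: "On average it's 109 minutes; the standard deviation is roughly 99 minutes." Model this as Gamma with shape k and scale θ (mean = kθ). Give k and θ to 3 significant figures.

For Gamma(k, scale θ): mean = kθ, variance = kθ², so CV = 1/√k.
CV = SD/mean = 99/109 = 0.9083, hence k = 1/CV² = 1.21.
Then θ = mean/k = 109/1.21 = 89.9.

k ≈ 1.21, θ ≈ 89.9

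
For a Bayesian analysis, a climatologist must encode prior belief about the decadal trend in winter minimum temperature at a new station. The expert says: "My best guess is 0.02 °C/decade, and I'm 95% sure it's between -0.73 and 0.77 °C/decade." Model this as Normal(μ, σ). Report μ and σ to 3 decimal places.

μ = 0.020, σ = 0.383

A symmetric 95% interval runs μ ± z·σ with z = 1.96.
Half-width = 0.75, so σ = 0.75/1.96 = 0.383.
μ is the stated best guess, 0.020.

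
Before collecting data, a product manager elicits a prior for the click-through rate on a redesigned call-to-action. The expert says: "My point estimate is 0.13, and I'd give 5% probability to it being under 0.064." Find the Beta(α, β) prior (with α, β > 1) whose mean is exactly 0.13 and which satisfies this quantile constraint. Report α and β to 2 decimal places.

With mean 0.13 fixed, write α = 0.13s, β = 0.87s where s = α+β.
Need P(θ < 0.064) = 0.05 under Beta(0.13s, 0.87s). Normal approximation: (q−m)/√(m(1−m)/s) ≈ z_{0.05} = -1.64, so s ≈ 0.13·0.87·(-1.64)²/(0.064−0.13)² = 70.2.
At s = 70.2: P(θ<0.064) ≈ 0.029. Adjusting to match 0.05 gives s ≈ 54.13.
So α = 0.13·54.13 ≈ 7.04, β = 0.87·54.13 ≈ 47.09.

α ≈ 7.04, β ≈ 47.09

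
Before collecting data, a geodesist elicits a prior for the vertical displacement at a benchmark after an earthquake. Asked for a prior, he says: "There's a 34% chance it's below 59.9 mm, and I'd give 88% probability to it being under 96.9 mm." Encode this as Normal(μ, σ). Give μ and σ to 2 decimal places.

μ = 69.51, σ = 23.31

The p-quantile of Normal(μ,σ) is μ + z_p·σ, with z_{0.34} = -0.4125 and z_{0.88} = 1.175.
Eliminate σ: μ = (z₂·x₁ − z₁·x₂)/(z₂ − z₁) = (1.175·59.9 − (-0.4125)·96.9)/1.587 = 69.51.
Then σ = (x₂ − x₁)/(z₂ − z₁) = (96.9 − 59.9)/1.587 = 23.31.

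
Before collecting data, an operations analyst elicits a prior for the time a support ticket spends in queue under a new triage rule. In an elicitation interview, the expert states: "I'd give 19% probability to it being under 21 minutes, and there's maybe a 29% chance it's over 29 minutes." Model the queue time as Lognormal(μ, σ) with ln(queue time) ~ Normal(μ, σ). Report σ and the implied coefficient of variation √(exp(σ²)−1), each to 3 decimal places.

If T ~ Lognormal(μ,σ) then ln T ~ Normal(μ,σ), so the p-quantile of ln T is μ + z_p·σ.
ln(21) = 3.045 and ln(29) = 3.367; z_{0.19} = -0.8779, z_{0.71} = 0.5534.
σ = (3.367 − 3.045)/(0.5534 − (-0.8779)) = 0.226.
μ = 3.045 − (-0.8779)·0.226 = 3.243.
CV = √(exp(σ²)−1) = √(exp(0.0509)−1) = 0.228.

σ ≈ 0.226, CV ≈ 0.228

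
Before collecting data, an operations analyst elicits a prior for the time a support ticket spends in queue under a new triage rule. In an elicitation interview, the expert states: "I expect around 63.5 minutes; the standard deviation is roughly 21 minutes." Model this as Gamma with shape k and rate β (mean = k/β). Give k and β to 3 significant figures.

k ≈ 9.14, β ≈ 0.144

For Gamma(k, rate β): mean = k/β, variance = k/β², so CV = 1/√k.
CV = SD/mean = 21/63.5 = 0.3307, hence k = 1/CV² = 9.14.
Then β = k/mean = 9.14/63.5 = 0.144.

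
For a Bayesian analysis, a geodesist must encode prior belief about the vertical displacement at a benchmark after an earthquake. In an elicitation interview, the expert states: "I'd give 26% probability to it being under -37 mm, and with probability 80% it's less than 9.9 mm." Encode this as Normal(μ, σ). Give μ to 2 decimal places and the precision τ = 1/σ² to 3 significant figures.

For Normal(μ,σ), the p-quantile is μ + z_p·σ. Here z_{0.26} = -0.6433, z_{0.8} = 0.8416.
So -37 = μ − 0.6433σ and 9.9 = μ + 0.8416σ.
Subtracting: σ = (9.9 − -37)/(0.8416 − (-0.6433)) = 31.58.
Then μ = -37 − (-0.6433)·31.58 = -16.68.
Precision τ = 1/σ² = 1/31.58² = 0.001.

μ = -16.68, τ = 0.001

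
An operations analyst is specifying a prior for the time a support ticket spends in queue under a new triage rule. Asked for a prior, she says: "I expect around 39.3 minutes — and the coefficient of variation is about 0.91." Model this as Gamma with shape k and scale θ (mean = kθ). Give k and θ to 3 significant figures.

k ≈ 1.21, θ ≈ 32.5

For Gamma(k, scale θ): mean = kθ, variance = kθ², so CV = 1/√k.
CV = 0.91, hence k = 1/CV² = 1.21.
Then θ = mean/k = 39.3/1.21 = 32.5.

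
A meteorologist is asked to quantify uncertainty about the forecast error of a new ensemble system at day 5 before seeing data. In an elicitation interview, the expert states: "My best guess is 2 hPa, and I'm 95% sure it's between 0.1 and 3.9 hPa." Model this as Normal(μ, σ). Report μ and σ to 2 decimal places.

μ = 2.00, σ = 0.97

A symmetric 95% interval runs μ ± z·σ with z = 1.96.
Half-width = 1.9, so σ = 1.9/1.96 = 0.97.
μ is the stated best guess, 2.00.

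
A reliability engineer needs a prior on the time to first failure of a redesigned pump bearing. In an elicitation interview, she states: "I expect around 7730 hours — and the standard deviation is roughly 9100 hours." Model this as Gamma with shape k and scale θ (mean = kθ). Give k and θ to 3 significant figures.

k ≈ 0.722, θ ≈ 10700

For Gamma(k, scale θ): mean = kθ, variance = kθ², so CV = 1/√k.
CV = SD/mean = 9100/7730 = 1.177, hence k = 1/CV² = 0.722.
Then θ = mean/k = 7730/0.722 = 10700.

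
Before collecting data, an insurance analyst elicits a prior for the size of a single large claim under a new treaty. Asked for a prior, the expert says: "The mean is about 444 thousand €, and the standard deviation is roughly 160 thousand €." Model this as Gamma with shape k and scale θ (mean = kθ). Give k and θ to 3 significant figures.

For Gamma(k, scale θ): mean = kθ, variance = kθ², so CV = 1/√k.
CV = SD/mean = 160/444 = 0.3604, hence k = 1/CV² = 7.7.
Then θ = mean/k = 444/7.7 = 57.7.

k ≈ 7.7, θ ≈ 57.7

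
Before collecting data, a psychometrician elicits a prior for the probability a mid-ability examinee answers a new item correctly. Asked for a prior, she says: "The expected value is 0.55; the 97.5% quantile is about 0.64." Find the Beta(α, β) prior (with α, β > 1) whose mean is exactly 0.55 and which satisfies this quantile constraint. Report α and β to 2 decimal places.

With mean 0.55 fixed, write α = 0.55s, β = 0.45s where s = α+β.
Need P(θ < 0.64) = 0.975 under Beta(0.55s, 0.45s). Normal approximation: (q−m)/√(m(1−m)/s) ≈ z_{0.975} = 1.96, so s ≈ 0.55·0.45·(1.96)²/(0.64−0.55)² = 117.4.
At s = 117.4: P(θ<0.64) ≈ 0.977. Adjusting to match 0.975 gives s ≈ 113.79.
So α = 0.55·113.79 ≈ 62.59, β = 0.45·113.79 ≈ 51.21.

α ≈ 62.59, β ≈ 51.21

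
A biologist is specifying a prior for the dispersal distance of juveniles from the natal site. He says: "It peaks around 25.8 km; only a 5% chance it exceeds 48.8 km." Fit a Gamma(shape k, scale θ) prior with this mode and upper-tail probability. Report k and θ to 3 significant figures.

Gamma(k,θ) with k>1 has mode (k−1)θ, so θ = 25.8/(k−1).
Need P(X < 48.8) = 0.95 with θ tied to k this way. Start at k = 2, θ = 25.8: P(X<48.8) ≈ 0.564.
Too low — raise k to concentrate. Iterating converges to k ≈ 7.84.
Then θ = 25.8/(7.84−1) ≈ 3.77.

k ≈ 7.84, θ ≈ 3.77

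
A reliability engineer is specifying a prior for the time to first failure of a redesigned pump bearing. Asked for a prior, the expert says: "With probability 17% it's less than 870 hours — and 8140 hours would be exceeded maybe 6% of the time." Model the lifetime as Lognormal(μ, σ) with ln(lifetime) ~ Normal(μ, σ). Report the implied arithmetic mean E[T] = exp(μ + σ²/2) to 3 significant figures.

E[T] ≈ 3030 hours

If T ~ Lognormal(μ,σ) then ln T ~ Normal(μ,σ), so the p-quantile of ln T is μ + z_p·σ.
ln(870) = 6.768 and ln(8140) = 9.005; z_{0.17} = -0.9542, z_{0.94} = 1.555.
σ = (9.005 − 6.768)/(1.555 − (-0.9542)) = 0.891.
μ = 6.768 − (-0.9542)·0.891 = 7.619.
E[T] = exp(μ + σ²/2) = exp(7.619 + 0.3971) = 3030 hours.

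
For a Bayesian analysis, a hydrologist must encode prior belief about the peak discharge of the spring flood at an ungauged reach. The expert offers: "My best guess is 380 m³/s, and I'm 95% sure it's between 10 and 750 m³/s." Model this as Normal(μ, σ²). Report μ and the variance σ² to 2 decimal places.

μ = 380.00, σ² = 35637.50

A symmetric 95% interval runs μ ± z·σ with z = 1.96.
Half-width = 370, so σ = 370/1.96 = 188.779 and σ² = 35637.50.
μ is the stated best guess, 380.00.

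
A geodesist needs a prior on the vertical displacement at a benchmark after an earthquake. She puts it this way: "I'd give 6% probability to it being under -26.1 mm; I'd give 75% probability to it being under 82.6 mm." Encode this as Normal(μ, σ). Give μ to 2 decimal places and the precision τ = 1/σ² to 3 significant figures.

μ = 49.71, τ = 0.000421

For Normal(μ,σ), the p-quantile is μ + z_p·σ. Here z_{0.06} = -1.555, z_{0.75} = 0.6745.
So -26.1 = μ − 1.555σ and 82.6 = μ + 0.6745σ.
Subtracting: σ = (82.6 − -26.1)/(0.6745 − (-1.555)) = 48.76.
Then μ = -26.1 − (-1.555)·48.76 = 49.71.
Precision τ = 1/σ² = 1/48.76² = 0.000421.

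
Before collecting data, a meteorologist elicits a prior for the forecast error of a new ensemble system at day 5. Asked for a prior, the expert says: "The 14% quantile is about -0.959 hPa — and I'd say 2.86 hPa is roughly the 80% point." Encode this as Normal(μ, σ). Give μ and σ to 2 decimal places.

μ = 1.19, σ = 1.99

The p-quantile of Normal(μ,σ) is μ + z_p·σ, with z_{0.14} = -1.08 and z_{0.8} = 0.8416.
Eliminate σ: μ = (z₂·x₁ − z₁·x₂)/(z₂ − z₁) = (0.8416·-0.959 − (-1.08)·2.86)/1.922 = 1.19.
Then σ = (x₂ − x₁)/(z₂ − z₁) = (2.86 − -0.959)/1.922 = 1.99.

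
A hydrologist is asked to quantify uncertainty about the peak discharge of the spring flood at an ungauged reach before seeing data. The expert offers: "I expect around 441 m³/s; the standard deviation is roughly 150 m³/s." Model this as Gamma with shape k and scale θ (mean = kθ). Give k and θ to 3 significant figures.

k ≈ 8.64, θ ≈ 51

For Gamma(k, scale θ): mean = kθ, variance = kθ², so CV = 1/√k.
CV = SD/mean = 150/441 = 0.3401, hence k = 1/CV² = 8.64.
Then θ = mean/k = 441/8.64 = 51.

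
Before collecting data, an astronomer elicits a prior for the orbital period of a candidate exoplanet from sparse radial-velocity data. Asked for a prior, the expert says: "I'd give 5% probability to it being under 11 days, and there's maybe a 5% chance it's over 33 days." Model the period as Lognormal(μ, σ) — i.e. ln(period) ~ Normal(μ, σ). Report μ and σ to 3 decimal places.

If T ~ Lognormal(μ,σ) then ln T ~ Normal(μ,σ), so the p-quantile of ln T is μ + z_p·σ.
ln(11) = 2.398 and ln(33) = 3.497; z_{0.05} = -1.645, z_{0.95} = 1.645.
σ = (3.497 − 2.398)/(1.645 − (-1.645)) = 0.334.
μ = 2.398 − (-1.645)·0.334 = 2.947.

μ ≈ 2.947, σ ≈ 0.334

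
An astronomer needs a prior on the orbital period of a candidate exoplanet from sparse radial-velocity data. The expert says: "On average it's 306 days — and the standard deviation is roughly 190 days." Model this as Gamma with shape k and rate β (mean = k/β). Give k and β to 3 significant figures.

For Gamma(k, rate β): mean = k/β, variance = k/β², so CV = 1/√k.
CV = SD/mean = 190/306 = 0.6209, hence k = 1/CV² = 2.59.
Then β = k/mean = 2.59/306 = 0.00848.

k ≈ 2.59, β ≈ 0.00848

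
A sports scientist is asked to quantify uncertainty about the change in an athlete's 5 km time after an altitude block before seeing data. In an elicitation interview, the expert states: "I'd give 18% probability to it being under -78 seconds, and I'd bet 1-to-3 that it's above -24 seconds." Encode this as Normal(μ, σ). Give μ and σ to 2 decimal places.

For Normal(μ,σ), the p-quantile is μ + z_p·σ. Here z_{0.18} = -0.9154, z_{0.75} = 0.6745.
So -78 = μ − 0.9154σ and -24 = μ + 0.6745σ.
Subtracting: σ = (-24 − -78)/(0.6745 − (-0.9154)) = 33.97.
Then μ = -78 − (-0.9154)·33.97 = -46.91.

μ = -46.91, σ = 33.97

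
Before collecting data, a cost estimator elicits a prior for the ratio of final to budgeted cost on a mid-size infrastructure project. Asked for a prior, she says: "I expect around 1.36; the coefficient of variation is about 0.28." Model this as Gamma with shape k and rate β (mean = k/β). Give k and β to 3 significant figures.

For Gamma(k, rate β): mean = k/β, variance = k/β², so CV = 1/√k.
CV = 0.28, hence k = 1/CV² = 12.8.
Then β = k/mean = 12.8/1.36 = 9.38.

k ≈ 12.8, β ≈ 9.38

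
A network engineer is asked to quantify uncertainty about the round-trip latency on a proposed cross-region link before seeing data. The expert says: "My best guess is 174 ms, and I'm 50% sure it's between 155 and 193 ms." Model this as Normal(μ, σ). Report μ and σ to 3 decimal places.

A symmetric 50% interval runs μ ± z·σ with z = 0.6745.
Half-width = 19, so σ = 19/0.6745 = 28.169.
μ is the stated best guess, 174.000.

μ = 174.000, σ = 28.169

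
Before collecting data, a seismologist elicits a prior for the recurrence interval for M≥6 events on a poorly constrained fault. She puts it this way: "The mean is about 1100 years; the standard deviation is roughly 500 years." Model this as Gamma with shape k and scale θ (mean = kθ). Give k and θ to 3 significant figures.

k ≈ 4.84, θ ≈ 227

For Gamma(k, scale θ): mean = kθ, variance = kθ², so CV = 1/√k.
CV = SD/mean = 500/1100 = 0.4545, hence k = 1/CV² = 4.84.
Then θ = mean/k = 1100/4.84 = 227.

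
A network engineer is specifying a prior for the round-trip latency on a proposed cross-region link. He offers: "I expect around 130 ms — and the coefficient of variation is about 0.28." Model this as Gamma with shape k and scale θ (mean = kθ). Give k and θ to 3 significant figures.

For Gamma(k, scale θ): mean = kθ, variance = kθ², so CV = 1/√k.
CV = 0.28, hence k = 1/CV² = 12.8.
Then θ = mean/k = 130/12.8 = 10.2.

k ≈ 12.8, θ ≈ 10.2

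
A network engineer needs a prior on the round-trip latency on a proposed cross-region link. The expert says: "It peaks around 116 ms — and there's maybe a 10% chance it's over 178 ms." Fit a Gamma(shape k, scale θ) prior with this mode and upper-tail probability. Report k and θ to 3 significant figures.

Gamma(k,θ) with k>1 has mode (k−1)θ, so θ = 116/(k−1).
Need P(X < 178) = 0.9 with θ tied to k this way. Start at k = 2, θ = 116: P(X<178) ≈ 0.454.
Too low — raise k to concentrate. Iterating converges to k ≈ 11.2.
Then θ = 116/(11.2−1) ≈ 11.4.

k ≈ 11.2, θ ≈ 11.4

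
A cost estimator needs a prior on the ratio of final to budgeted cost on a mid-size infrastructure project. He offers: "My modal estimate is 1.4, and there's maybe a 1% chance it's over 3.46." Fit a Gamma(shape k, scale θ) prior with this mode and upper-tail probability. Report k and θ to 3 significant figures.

Gamma(k,θ) with k>1 has mode (k−1)θ, so θ = 1.4/(k−1).
Need P(X < 3.46) = 0.99 with θ tied to k this way. Start at k = 2, θ = 1.4: P(X<3.46) ≈ 0.707.
Too low — raise k to concentrate. Iterating converges to k ≈ 6.75.
Then θ = 1.4/(6.75−1) ≈ 0.244.

k ≈ 6.75, θ ≈ 0.244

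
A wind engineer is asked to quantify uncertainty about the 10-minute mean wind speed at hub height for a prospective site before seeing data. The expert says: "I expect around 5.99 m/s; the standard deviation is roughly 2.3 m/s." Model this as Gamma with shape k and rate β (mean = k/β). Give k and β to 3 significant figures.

k ≈ 6.78, β ≈ 1.13

For Gamma(k, rate β): mean = k/β, variance = k/β², so CV = 1/√k.
CV = SD/mean = 2.3/5.99 = 0.384, hence k = 1/CV² = 6.78.
Then β = k/mean = 6.78/5.99 = 1.13.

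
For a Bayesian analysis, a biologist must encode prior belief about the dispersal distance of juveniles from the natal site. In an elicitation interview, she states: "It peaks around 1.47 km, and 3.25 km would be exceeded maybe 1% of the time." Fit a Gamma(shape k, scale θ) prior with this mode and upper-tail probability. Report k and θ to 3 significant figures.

k ≈ 8.65, θ ≈ 0.192

Gamma(k,θ) with k>1 has mode (k−1)θ, so θ = 1.47/(k−1).
Need P(X < 3.25) = 0.99 with θ tied to k this way. Start at k = 2, θ = 1.47: P(X<3.25) ≈ 0.648.
Too low — raise k to concentrate. Iterating converges to k ≈ 8.65.
Then θ = 1.47/(8.65−1) ≈ 0.192.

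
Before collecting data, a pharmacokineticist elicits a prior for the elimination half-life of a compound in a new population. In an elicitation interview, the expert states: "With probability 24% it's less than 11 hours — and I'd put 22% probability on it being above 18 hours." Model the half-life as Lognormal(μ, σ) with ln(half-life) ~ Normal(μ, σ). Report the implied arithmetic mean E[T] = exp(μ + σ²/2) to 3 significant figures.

E[T] ≈ 14.7 hours

If T ~ Lognormal(μ,σ) then ln T ~ Normal(μ,σ), so the p-quantile of ln T is μ + z_p·σ.
ln(11) = 2.398 and ln(18) = 2.89; z_{0.24} = -0.7063, z_{0.78} = 0.7722.
σ = (2.89 − 2.398)/(0.7722 − (-0.7063)) = 0.333.
μ = 2.398 − (-0.7063)·0.333 = 2.633.
E[T] = exp(μ + σ²/2) = exp(2.633 + 0.0555) = 14.7 hours.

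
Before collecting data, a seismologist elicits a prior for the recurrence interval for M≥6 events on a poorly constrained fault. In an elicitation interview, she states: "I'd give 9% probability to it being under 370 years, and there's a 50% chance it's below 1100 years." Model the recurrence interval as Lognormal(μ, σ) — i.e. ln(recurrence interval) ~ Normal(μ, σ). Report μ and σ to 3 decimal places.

μ ≈ 7.003, σ ≈ 0.813

If T ~ Lognormal(μ,σ) then ln T ~ Normal(μ,σ), so the p-quantile of ln T is μ + z_p·σ.
ln(370) = 5.914 and ln(1100) = 7.003; z_{0.09} = -1.341, z_{0.5} = 0.
σ = (7.003 − 5.914)/(0 − (-1.341)) = 0.813.
μ = 5.914 − (-1.341)·0.813 = 7.003.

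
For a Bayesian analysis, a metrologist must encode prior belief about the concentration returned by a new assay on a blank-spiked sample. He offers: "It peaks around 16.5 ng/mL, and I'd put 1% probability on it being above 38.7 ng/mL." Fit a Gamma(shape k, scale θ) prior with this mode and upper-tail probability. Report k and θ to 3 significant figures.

Gamma(k,θ) with k>1 has mode (k−1)θ, so θ = 16.5/(k−1).
Need P(X < 38.7) = 0.99 with θ tied to k this way. Start at k = 2, θ = 16.5: P(X<38.7) ≈ 0.679.
Too low — raise k to concentrate. Iterating converges to k ≈ 7.55.
Then θ = 16.5/(7.55−1) ≈ 2.52.

k ≈ 7.55, θ ≈ 2.52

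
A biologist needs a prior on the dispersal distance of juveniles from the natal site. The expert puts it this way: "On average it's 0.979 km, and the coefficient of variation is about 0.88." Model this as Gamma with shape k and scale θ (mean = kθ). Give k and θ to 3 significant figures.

k ≈ 1.29, θ ≈ 0.758

For Gamma(k, scale θ): mean = kθ, variance = kθ², so CV = 1/√k.
CV = 0.88, hence k = 1/CV² = 1.29.
Then θ = mean/k = 0.979/1.29 = 0.758.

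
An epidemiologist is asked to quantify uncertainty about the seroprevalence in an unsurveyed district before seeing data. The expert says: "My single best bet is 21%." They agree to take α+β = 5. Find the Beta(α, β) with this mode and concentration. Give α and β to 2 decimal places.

For α,β > 1 the Beta mode is (α−1)/(α+β−2). With α+β = 5, the mode is (α−1)/3.
Set (α−1)/3 = 0.21 → α = 1 + 0.21·3 = 1.63.
β = 5 − α = 3.37.

α = 1.63, β = 3.37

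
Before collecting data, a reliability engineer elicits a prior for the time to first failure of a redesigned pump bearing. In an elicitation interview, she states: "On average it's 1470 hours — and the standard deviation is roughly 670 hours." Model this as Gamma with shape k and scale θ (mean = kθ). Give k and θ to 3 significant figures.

k ≈ 4.81, θ ≈ 305

For Gamma(k, scale θ): mean = kθ, variance = kθ², so CV = 1/√k.
CV = SD/mean = 670/1470 = 0.4558, hence k = 1/CV² = 4.81.
Then θ = mean/k = 1470/4.81 = 305.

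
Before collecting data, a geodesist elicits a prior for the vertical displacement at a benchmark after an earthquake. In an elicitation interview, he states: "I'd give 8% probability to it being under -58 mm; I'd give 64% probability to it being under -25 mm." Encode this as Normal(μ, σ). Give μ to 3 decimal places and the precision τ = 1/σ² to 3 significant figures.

For Normal(μ,σ), the p-quantile is μ + z_p·σ. Here z_{0.08} = -1.405, z_{0.64} = 0.3585.
So -58 = μ − 1.405σ and -25 = μ + 0.3585σ.
Subtracting: σ = (-25 − -58)/(0.3585 − (-1.405)) = 18.712.
Then μ = -58 − (-1.405)·18.712 = -31.708.
Precision τ = 1/σ² = 1/18.71² = 0.00286.

μ = -31.708, τ = 0.00286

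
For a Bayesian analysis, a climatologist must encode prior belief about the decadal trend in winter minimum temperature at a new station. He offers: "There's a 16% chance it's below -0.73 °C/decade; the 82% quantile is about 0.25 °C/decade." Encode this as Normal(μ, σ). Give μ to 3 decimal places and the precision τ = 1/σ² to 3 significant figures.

For Normal(μ,σ), the p-quantile is μ + z_p·σ. Here z_{0.16} = -0.9945, z_{0.82} = 0.9154.
So -0.73 = μ − 0.9945σ and 0.25 = μ + 0.9154σ.
Subtracting: σ = (0.25 − -0.73)/(0.9154 − (-0.9945)) = 0.513.
Then μ = -0.73 − (-0.9945)·0.513 = -0.220.
Precision τ = 1/σ² = 1/0.5131² = 3.8.

μ = -0.220, τ = 3.8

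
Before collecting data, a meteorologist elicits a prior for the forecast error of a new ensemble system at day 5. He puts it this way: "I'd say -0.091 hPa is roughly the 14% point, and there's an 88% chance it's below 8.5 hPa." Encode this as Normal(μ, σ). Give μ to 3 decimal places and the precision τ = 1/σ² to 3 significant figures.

μ = 4.024, τ = 0.0689

The p-quantile of Normal(μ,σ) is μ + z_p·σ, with z_{0.14} = -1.08 and z_{0.88} = 1.175.
Eliminate σ: μ = (z₂·x₁ − z₁·x₂)/(z₂ − z₁) = (1.175·-0.091 − (-1.08)·8.5)/2.255 = 4.024.
Then σ = (x₂ − x₁)/(z₂ − z₁) = (8.5 − -0.091)/2.255 = 3.809.
Precision τ = 1/σ² = 1/3.809² = 0.0689.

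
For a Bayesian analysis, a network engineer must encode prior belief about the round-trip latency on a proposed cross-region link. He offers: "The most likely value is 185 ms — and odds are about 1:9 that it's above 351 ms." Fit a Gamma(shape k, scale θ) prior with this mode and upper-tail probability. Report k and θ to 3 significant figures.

k ≈ 5.66, θ ≈ 39.7

Gamma(k,θ) with k>1 has mode (k−1)θ, so θ = 185/(k−1).
Need P(X < 351) = 0.9 with θ tied to k this way. Start at k = 2, θ = 185: P(X<351) ≈ 0.565.
Too low — raise k to concentrate. Iterating converges to k ≈ 5.66.
Then θ = 185/(5.66−1) ≈ 39.7.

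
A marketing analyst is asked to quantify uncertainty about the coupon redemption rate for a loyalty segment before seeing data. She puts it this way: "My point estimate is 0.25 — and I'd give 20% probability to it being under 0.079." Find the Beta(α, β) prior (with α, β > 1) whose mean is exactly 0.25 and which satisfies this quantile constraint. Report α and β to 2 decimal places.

With mean 0.25 fixed, write α = 0.25s, β = 0.75s where s = α+β.
Need P(θ < 0.079) = 0.2 under Beta(0.25s, 0.75s). Normal approximation: (q−m)/√(m(1−m)/s) ≈ z_{0.2} = -0.842, so s ≈ 0.25·0.75·(-0.842)²/(0.079−0.25)² = 4.5.
At s = 4.5: P(θ<0.079) ≈ 0.195. Adjusting to match 0.2 gives s ≈ 4.42.
So α = 0.25·4.42 ≈ 1.11, β = 0.75·4.42 ≈ 3.32.

α ≈ 1.11, β ≈ 3.32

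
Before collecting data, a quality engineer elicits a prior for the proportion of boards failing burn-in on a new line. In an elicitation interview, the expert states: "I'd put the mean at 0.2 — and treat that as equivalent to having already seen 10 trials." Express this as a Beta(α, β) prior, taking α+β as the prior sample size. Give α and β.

α = 2, β = 8

Under the effective-sample-size interpretation, Beta(α, β) has prior mean α/(α+β) and prior sample size α+β.
So α+β = 10 and α/(α+β) = 0.2, giving α = 0.2·10 = 2 and β = 10 − 2 = 8.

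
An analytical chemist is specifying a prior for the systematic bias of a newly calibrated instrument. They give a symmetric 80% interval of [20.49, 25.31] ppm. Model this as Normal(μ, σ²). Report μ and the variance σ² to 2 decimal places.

A symmetric 80% interval runs μ ± z·σ with z = 1.282.
Half-width = 2.41, so σ = 2.41/1.282 = 1.881 and σ² = 3.54.
μ is the interval midpoint, 22.90.

μ = 22.90, σ² = 3.54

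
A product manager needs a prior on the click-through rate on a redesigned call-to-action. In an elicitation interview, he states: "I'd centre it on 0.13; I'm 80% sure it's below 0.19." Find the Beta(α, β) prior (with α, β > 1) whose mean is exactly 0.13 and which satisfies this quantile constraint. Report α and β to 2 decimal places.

With mean 0.13 fixed, write α = 0.13s, β = 0.87s where s = α+β.
Need P(θ < 0.19) = 0.8 under Beta(0.13s, 0.87s). Normal approximation: (q−m)/√(m(1−m)/s) ≈ z_{0.8} = 0.842, so s ≈ 0.13·0.87·(0.842)²/(0.19−0.13)² = 22.3.
At s = 22.3: P(θ<0.19) ≈ 0.816. Adjusting to match 0.8 gives s ≈ 18.08.
So α = 0.13·18.08 ≈ 2.35, β = 0.87·18.08 ≈ 15.73.

α ≈ 2.35, β ≈ 15.73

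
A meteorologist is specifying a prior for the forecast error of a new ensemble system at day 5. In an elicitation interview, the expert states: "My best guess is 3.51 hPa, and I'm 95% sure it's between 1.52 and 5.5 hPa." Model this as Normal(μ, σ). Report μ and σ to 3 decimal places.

μ = 3.510, σ = 1.015

A symmetric 95% interval runs μ ± z·σ with z = 1.96.
Half-width = 1.99, so σ = 1.99/1.96 = 1.015.
μ is the stated best guess, 3.510.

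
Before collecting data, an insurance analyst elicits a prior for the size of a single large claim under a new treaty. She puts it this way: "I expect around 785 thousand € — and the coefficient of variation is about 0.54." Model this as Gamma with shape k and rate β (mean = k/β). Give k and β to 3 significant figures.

k ≈ 3.43, β ≈ 0.00437

For Gamma(k, rate β): mean = k/β, variance = k/β², so CV = 1/√k.
CV = 0.54, hence k = 1/CV² = 3.43.
Then β = k/mean = 3.43/785 = 0.00437.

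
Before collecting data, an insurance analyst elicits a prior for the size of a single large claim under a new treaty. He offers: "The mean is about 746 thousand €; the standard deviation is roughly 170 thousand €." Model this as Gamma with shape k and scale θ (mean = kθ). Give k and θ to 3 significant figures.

k ≈ 19.3, θ ≈ 38.7

For Gamma(k, scale θ): mean = kθ, variance = kθ², so CV = 1/√k.
CV = SD/mean = 170/746 = 0.2279, hence k = 1/CV² = 19.3.
Then θ = mean/k = 746/19.3 = 38.7.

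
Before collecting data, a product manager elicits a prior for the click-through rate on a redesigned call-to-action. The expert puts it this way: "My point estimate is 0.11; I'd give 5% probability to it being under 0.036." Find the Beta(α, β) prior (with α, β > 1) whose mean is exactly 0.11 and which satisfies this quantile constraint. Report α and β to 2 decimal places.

α ≈ 3.50, β ≈ 28.31

With mean 0.11 fixed, write α = 0.11s, β = 0.89s where s = α+β.
Need P(θ < 0.036) = 0.05 under Beta(0.11s, 0.89s). Normal approximation: (q−m)/√(m(1−m)/s) ≈ z_{0.05} = -1.64, so s ≈ 0.11·0.89·(-1.64)²/(0.036−0.11)² = 48.4.
At s = 48.4: P(θ<0.036) ≈ 0.018. Adjusting to match 0.05 gives s ≈ 31.81.
So α = 0.11·31.81 ≈ 3.50, β = 0.89·31.81 ≈ 28.31.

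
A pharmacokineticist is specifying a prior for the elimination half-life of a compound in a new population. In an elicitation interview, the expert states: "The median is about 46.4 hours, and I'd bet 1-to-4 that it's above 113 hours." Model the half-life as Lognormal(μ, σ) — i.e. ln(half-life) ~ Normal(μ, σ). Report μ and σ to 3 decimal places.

If T ~ Lognormal(μ,σ) then ln T ~ Normal(μ,σ), so the p-quantile of ln T is μ + z_p·σ.
ln(46.4) = 3.837 and ln(113) = 4.727; z_{0.5} = 0, z_{0.8} = 0.8416.
σ = (4.727 − 3.837)/(0.8416 − (0)) = 1.058.
μ = 3.837 − (0)·1.058 = 3.837.

μ ≈ 3.837, σ ≈ 1.058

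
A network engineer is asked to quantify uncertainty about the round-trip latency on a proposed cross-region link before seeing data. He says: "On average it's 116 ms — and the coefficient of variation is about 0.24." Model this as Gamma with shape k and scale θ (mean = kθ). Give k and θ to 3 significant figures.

k ≈ 17.4, θ ≈ 6.68

For Gamma(k, scale θ): mean = kθ, variance = kθ², so CV = 1/√k.
CV = 0.24, hence k = 1/CV² = 17.4.
Then θ = mean/k = 116/17.4 = 6.68.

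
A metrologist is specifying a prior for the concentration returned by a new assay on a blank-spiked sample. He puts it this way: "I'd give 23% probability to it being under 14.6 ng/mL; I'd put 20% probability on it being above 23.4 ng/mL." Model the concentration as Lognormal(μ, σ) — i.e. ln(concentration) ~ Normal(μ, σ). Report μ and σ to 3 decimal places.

If T ~ Lognormal(μ,σ) then ln T ~ Normal(μ,σ), so the p-quantile of ln T is μ + z_p·σ.
ln(14.6) = 2.681 and ln(23.4) = 3.153; z_{0.23} = -0.7388, z_{0.8} = 0.8416.
σ = (3.153 − 2.681)/(0.8416 − (-0.7388)) = 0.298.
μ = 2.681 − (-0.7388)·0.298 = 2.902.

μ ≈ 2.902, σ ≈ 0.298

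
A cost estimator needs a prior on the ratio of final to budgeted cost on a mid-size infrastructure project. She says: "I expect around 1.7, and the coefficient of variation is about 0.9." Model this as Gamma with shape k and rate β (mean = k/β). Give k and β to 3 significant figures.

k ≈ 1.23, β ≈ 0.726

For Gamma(k, rate β): mean = k/β, variance = k/β², so CV = 1/√k.
CV = 0.9, hence k = 1/CV² = 1.23.
Then β = k/mean = 1.23/1.7 = 0.726.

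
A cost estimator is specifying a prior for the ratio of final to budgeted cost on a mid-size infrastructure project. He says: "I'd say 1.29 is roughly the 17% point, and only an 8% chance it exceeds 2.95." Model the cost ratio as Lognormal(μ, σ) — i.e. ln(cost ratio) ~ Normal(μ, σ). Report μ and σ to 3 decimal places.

μ ≈ 0.589, σ ≈ 0.351

If T ~ Lognormal(μ,σ) then ln T ~ Normal(μ,σ), so the p-quantile of ln T is μ + z_p·σ.
ln(1.29) = 0.2546 and ln(2.95) = 1.082; z_{0.17} = -0.9542, z_{0.92} = 1.405.
σ = (1.082 − 0.2546)/(1.405 − (-0.9542)) = 0.351.
μ = 0.2546 − (-0.9542)·0.351 = 0.589.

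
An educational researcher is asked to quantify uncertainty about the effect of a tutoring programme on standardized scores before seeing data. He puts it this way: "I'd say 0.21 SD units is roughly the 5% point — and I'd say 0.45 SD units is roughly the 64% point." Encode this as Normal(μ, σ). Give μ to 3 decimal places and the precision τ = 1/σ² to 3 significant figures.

For Normal(μ,σ), the p-quantile is μ + z_p·σ. Here z_{0.05} = -1.645, z_{0.64} = 0.3585.
So 0.21 = μ − 1.645σ and 0.45 = μ + 0.3585σ.
Subtracting: σ = (0.45 − 0.21)/(0.3585 − (-1.645)) = 0.120.
Then μ = 0.21 − (-1.645)·0.120 = 0.407.
Precision τ = 1/σ² = 1/0.1198² = 69.7.

μ = 0.407, τ = 69.7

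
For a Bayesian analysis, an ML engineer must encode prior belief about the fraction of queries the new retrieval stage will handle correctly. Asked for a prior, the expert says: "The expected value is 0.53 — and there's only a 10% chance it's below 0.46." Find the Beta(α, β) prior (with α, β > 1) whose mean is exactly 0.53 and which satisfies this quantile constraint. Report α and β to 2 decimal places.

α ≈ 44.27, β ≈ 39.26

With mean 0.53 fixed, write α = 0.53s, β = 0.47s where s = α+β.
Need P(θ < 0.46) = 0.1 under Beta(0.53s, 0.47s). Normal approximation: (q−m)/√(m(1−m)/s) ≈ z_{0.1} = -1.28, so s ≈ 0.53·0.47·(-1.28)²/(0.46−0.53)² = 83.5.
At s = 83.5: P(θ<0.46) ≈ 0.100. Adjusting to match 0.1 gives s ≈ 83.54.
So α = 0.53·83.54 ≈ 44.27, β = 0.47·83.54 ≈ 39.26.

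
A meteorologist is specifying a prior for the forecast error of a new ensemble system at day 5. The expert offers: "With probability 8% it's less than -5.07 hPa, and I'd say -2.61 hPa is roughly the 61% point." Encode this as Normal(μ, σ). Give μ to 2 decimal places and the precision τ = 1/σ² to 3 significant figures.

μ = -3.02, τ = 0.469

For Normal(μ,σ), the p-quantile is μ + z_p·σ. Here z_{0.08} = -1.405, z_{0.61} = 0.2793.
So -5.07 = μ − 1.405σ and -2.61 = μ + 0.2793σ.
Subtracting: σ = (-2.61 − -5.07)/(0.2793 − (-1.405)) = 1.46.
Then μ = -5.07 − (-1.405)·1.46 = -3.02.
Precision τ = 1/σ² = 1/1.46² = 0.469.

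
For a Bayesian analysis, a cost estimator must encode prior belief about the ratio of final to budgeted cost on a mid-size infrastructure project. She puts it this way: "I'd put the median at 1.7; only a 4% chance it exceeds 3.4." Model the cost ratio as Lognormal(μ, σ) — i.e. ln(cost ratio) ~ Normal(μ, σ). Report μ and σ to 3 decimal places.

If T ~ Lognormal(μ,σ) then ln T ~ Normal(μ,σ), so the p-quantile of ln T is μ + z_p·σ.
ln(1.7) = 0.5306 and ln(3.4) = 1.224; z_{0.5} = 0, z_{0.96} = 1.751.
σ = (1.224 − 0.5306)/(1.751 − (0)) = 0.396.
μ = 0.5306 − (0)·0.396 = 0.531.

μ ≈ 0.531, σ ≈ 0.396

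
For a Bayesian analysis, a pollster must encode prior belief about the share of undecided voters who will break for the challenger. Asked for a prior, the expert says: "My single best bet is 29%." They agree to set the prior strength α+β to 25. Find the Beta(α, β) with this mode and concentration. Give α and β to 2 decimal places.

α = 7.67, β = 17.33

For α,β > 1 the Beta mode is (α−1)/(α+β−2). With α+β = 25, the mode is (α−1)/23.
Set (α−1)/23 = 0.29 → α = 1 + 0.29·23 = 7.67.
β = 25 − α = 17.33.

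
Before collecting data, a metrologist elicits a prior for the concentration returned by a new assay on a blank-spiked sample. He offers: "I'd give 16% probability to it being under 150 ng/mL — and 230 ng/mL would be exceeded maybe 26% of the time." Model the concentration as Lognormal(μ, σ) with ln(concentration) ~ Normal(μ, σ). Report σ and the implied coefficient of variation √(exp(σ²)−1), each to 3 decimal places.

σ ≈ 0.261, CV ≈ 0.265

If T ~ Lognormal(μ,σ) then ln T ~ Normal(μ,σ), so the p-quantile of ln T is μ + z_p·σ.
ln(150) = 5.011 and ln(230) = 5.438; z_{0.16} = -0.9945, z_{0.74} = 0.6433.
σ = (5.438 − 5.011)/(0.6433 − (-0.9945)) = 0.261.
μ = 5.011 − (-0.9945)·0.261 = 5.270.
CV = √(exp(σ²)−1) = √(exp(0.0681)−1) = 0.265.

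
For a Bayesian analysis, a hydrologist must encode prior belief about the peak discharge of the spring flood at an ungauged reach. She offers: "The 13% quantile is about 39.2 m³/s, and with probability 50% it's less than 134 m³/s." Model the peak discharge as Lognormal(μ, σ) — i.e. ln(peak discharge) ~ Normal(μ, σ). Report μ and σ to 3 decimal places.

μ ≈ 4.898, σ ≈ 1.091

If T ~ Lognormal(μ,σ) then ln T ~ Normal(μ,σ), so the p-quantile of ln T is μ + z_p·σ.
ln(39.2) = 3.669 and ln(134) = 4.898; z_{0.13} = -1.126, z_{0.5} = 0.
σ = (4.898 − 3.669)/(0 − (-1.126)) = 1.091.
μ = 3.669 − (-1.126)·1.091 = 4.898.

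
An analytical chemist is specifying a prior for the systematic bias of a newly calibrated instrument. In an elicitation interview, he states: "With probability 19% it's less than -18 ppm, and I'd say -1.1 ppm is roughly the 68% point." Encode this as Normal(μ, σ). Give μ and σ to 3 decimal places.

μ = -6.974, σ = 12.559

For Normal(μ,σ), the p-quantile is μ + z_p·σ. Here z_{0.19} = -0.8779, z_{0.68} = 0.4677.
So -18 = μ − 0.8779σ and -1.1 = μ + 0.4677σ.
Subtracting: σ = (-1.1 − -18)/(0.4677 − (-0.8779)) = 12.559.
Then μ = -18 − (-0.8779)·12.559 = -6.974.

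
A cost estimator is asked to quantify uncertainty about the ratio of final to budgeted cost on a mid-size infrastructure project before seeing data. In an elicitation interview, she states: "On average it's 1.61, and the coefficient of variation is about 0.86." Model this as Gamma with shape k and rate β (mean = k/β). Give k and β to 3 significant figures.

For Gamma(k, rate β): mean = k/β, variance = k/β², so CV = 1/√k.
CV = 0.86, hence k = 1/CV² = 1.35.
Then β = k/mean = 1.35/1.61 = 0.84.

k ≈ 1.35, β ≈ 0.84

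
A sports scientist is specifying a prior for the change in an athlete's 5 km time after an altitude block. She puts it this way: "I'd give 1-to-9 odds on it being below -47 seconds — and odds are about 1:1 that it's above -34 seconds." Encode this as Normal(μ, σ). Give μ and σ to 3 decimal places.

μ = -34.000, σ = 10.144

For Normal(μ,σ), the p-quantile is μ + z_p·σ. Here z_{0.1} = -1.282, z_{0.5} = 0.
So -47 = μ − 1.282σ and -34 = μ + 0σ.
Subtracting: σ = (-34 − -47)/(0 − (-1.282)) = 10.144.
Then μ = -47 − (-1.282)·10.144 = -34.000.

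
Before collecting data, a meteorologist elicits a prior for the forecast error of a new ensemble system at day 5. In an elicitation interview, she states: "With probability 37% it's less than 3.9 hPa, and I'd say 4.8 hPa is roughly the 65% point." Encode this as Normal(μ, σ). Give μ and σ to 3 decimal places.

The p-quantile of Normal(μ,σ) is μ + z_p·σ, with z_{0.37} = -0.3319 and z_{0.65} = 0.3853.
Eliminate σ: μ = (z₂·x₁ − z₁·x₂)/(z₂ − z₁) = (0.3853·3.9 − (-0.3319)·4.8)/0.7172 = 4.316.
Then σ = (x₂ − x₁)/(z₂ − z₁) = (4.8 − 3.9)/0.7172 = 1.255.

μ = 4.316, σ = 1.255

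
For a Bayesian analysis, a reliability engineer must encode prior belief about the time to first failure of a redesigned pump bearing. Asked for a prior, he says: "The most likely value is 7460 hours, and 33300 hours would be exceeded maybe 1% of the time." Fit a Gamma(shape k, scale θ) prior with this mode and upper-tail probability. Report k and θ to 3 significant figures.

k ≈ 2.81, θ ≈ 4120

Gamma(k,θ) with k>1 has mode (k−1)θ, so θ = 7460/(k−1).
Need P(X < 33300) = 0.99 with θ tied to k this way. Start at k = 2, θ = 7460: P(X<33300) ≈ 0.937.
Too low — raise k to concentrate. Iterating converges to k ≈ 2.81.
Then θ = 7460/(2.81−1) ≈ 4120.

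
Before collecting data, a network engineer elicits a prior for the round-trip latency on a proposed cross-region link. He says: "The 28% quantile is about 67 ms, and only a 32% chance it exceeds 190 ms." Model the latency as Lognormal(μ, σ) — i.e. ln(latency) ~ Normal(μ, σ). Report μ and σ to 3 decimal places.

μ ≈ 4.783, σ ≈ 0.992

If T ~ Lognormal(μ,σ) then ln T ~ Normal(μ,σ), so the p-quantile of ln T is μ + z_p·σ.
ln(67) = 4.205 and ln(190) = 5.247; z_{0.28} = -0.5828, z_{0.68} = 0.4677.
σ = (5.247 − 4.205)/(0.4677 − (-0.5828)) = 0.992.
μ = 4.205 − (-0.5828)·0.992 = 4.783.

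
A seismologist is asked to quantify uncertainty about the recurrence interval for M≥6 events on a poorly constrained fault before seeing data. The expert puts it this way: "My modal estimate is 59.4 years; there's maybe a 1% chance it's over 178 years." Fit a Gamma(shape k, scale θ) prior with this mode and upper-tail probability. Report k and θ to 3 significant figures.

k ≈ 4.74, θ ≈ 15.9

Gamma(k,θ) with k>1 has mode (k−1)θ, so θ = 59.4/(k−1).
Need P(X < 178) = 0.99 with θ tied to k this way. Start at k = 2, θ = 59.4: P(X<178) ≈ 0.800.
Too low — raise k to concentrate. Iterating converges to k ≈ 4.74.
Then θ = 59.4/(4.74−1) ≈ 15.9.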